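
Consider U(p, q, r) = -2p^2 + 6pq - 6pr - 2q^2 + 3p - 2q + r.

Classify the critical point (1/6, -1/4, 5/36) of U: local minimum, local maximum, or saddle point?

The Hessian is constant: H = [[-4, 6, -6], [6, -4, 0], [-6, 0, 0]].
Leading principal minors: Δ₁ = -4, Δ₂ = -20, Δ₃ = 144.
The minors fit neither the all-positive nor the alternating-sign pattern, so H is indefinite: a saddle point.

saddle point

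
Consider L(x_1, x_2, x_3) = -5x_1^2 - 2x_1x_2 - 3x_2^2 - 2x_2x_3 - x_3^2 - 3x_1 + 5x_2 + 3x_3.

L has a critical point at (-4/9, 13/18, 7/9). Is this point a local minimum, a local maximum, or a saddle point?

The Hessian is constant: H = [[-10, -2, 0], [-2, -6, -2], [0, -2, -2]].
Leading principal minors: Δ₁ = -10, Δ₂ = 56, Δ₃ = -72.
The minors alternate sign starting negative (−, +, −), so H is negative definite: a local maximum.

local maximum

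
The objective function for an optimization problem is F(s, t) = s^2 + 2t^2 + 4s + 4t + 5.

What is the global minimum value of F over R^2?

F(s,t) separates as P(s) + Q(t) + 5, so its minimum is min P + min Q + 5.
P'(s) = 2s + 4 vanishes at s ∈ {-2}; Q'(t) = 4(t + 1) vanishes at t ∈ {-1}.
Local minima of P (where P''>0): P(-2)=-4. Local minima of Q: Q(-1)=-2.
So the global minimum of F is P(-2) + Q(-1) + 5 = -4 − 2 + 5 = -1, attained at (-2, -1).

-1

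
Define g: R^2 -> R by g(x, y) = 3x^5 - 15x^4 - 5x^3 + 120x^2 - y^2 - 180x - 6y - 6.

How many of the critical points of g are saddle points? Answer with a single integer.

2

g separates as a function of x plus a function of y, so ∇g=0 decouples.
∂g/∂x = 15(x - 3)(x - 2)(x - 1)(x + 2) = 0 at x ∈ {-2, 1, 2, 3}; ∂g/∂y = -2(y + 3) = 0 at y ∈ {-3}.
The Hessian is diagonal: diag(g_xx, g_yy). Second derivatives: g_xx(-2)=-900, g_xx(1)=90, g_xx(2)=-60, g_xx(3)=150; g_yy(-3)=-2.
Saddle points occur where the two diagonal entries have opposite signs: (1, -3), (3, -3). Count: 2.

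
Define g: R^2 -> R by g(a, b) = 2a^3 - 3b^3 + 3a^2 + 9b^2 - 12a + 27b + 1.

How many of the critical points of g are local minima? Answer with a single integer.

g separates as a function of a plus a function of b, so ∇g=0 decouples.
∂g/∂a = 6(a - 1)(a + 2) = 0 at a ∈ {-2, 1}; ∂g/∂b = -9(b - 3)(b + 1) = 0 at b ∈ {-1, 3}.
The Hessian is diagonal: diag(g_aa, g_bb). Second derivatives: g_aa(-2)=-18, g_aa(1)=18; g_bb(-1)=36, g_bb(3)=-36.
Local minima occur where both diagonal entries positive: (1, -1). Count: 1.

1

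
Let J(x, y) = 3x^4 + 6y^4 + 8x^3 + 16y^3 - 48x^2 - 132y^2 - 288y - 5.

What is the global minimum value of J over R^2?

J(x,y) separates as P(x) + Q(y) − 5, so its minimum is min P + min Q − 5.
P'(x) = 12x(x - 2)(x + 4) vanishes at x ∈ {-4, 0, 2}; Q'(y) = 24(y - 3)(y + 1)(y + 4) vanishes at y ∈ {-4, -1, 3}.
Local minima of P (where P''>0): P(-4)=-512, P(2)=-80. Local minima of Q: Q(-4)=-448, Q(3)=-1134.
So the global minimum of J is P(-4) + Q(3) − 5 = -512 − 1134 − 5 = -1651, attained at (-4, 3).

-1651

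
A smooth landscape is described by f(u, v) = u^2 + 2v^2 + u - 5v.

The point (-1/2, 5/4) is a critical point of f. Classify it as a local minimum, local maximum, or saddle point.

local minimum

The Hessian of f is constant: H = [[2, 0], [0, 4]].
det(H) = 2·4 − 0² = 8.
det(H) > 0 and tr(H) = 6 > 0, so H is positive definite and the point is a local minimum.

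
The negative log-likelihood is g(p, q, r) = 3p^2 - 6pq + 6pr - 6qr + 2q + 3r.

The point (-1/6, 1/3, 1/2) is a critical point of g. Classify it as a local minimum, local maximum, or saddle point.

saddle point

The Hessian is constant: H = [[6, -6, 6], [-6, 0, -6], [6, -6, 0]].
Leading principal minors: Δ₁ = 6, Δ₂ = -36, Δ₃ = 216.
The minors fit neither the all-positive nor the alternating-sign pattern, so H is indefinite: a saddle point.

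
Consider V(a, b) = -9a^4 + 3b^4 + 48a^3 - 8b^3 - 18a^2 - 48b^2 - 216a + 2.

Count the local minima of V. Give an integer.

V separates as a function of a plus a function of b, so ∇V=0 decouples.
∂V/∂a = -36(a - 3)(a - 2)(a + 1) = 0 at a ∈ {-1, 2, 3}; ∂V/∂b = 12b(b - 4)(b + 2) = 0 at b ∈ {-2, 0, 4}.
The Hessian is diagonal: diag(V_aa, V_bb). Second derivatives: V_aa(-1)=-432, V_aa(2)=108, V_aa(3)=-144; V_bb(-2)=144, V_bb(0)=-96, V_bb(4)=288.
Local minima occur where both diagonal entries positive: (2, -2), (2, 4). Count: 2.

2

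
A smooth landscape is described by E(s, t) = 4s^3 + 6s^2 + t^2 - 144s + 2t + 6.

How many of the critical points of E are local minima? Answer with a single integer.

1

E separates as a function of s plus a function of t, so ∇E=0 decouples.
∂E/∂s = 12(s - 3)(s + 4) = 0 at s ∈ {-4, 3}; ∂E/∂t = 2(t + 1) = 0 at t ∈ {-1}.
The Hessian is diagonal: diag(E_ss, E_tt). Second derivatives: E_ss(-4)=-84, E_ss(3)=84; E_tt(-1)=2.
Local minima occur where both diagonal entries positive: (3, -1). Count: 1.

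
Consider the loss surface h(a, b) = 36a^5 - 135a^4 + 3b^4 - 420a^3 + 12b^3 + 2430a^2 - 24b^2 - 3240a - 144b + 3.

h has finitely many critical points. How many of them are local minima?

4

h separates as a function of a plus a function of b, so ∇h=0 decouples.
∂h/∂a = 180(a - 3)(a - 2)(a - 1)(a + 3) = 0 at a ∈ {-3, 1, 2, 3}; ∂h/∂b = 12(b - 2)(b + 2)(b + 3) = 0 at b ∈ {-3, -2, 2}.
The Hessian is diagonal: diag(h_aa, h_bb). Second derivatives: h_aa(-3)=-21600, h_aa(1)=1440, h_aa(2)=-900, h_aa(3)=2160; h_bb(-3)=60, h_bb(-2)=-48, h_bb(2)=240.
Local minima occur where both diagonal entries positive: (1, -3), (1, 2), (3, -3), (3, 2). Count: 4.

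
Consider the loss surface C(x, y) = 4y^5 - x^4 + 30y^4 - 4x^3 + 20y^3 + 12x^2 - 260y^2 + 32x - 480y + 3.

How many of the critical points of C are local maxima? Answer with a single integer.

4

C separates as a function of x plus a function of y, so ∇C=0 decouples.
∂C/∂x = -4(x - 2)(x + 1)(x + 4) = 0 at x ∈ {-4, -1, 2}; ∂C/∂y = 20(y - 2)(y + 1)(y + 3)(y + 4) = 0 at y ∈ {-4, -3, -1, 2}.
The Hessian is diagonal: diag(C_xx, C_yy). Second derivatives: C_xx(-4)=-72, C_xx(-1)=36, C_xx(2)=-72; C_yy(-4)=-360, C_yy(-3)=200, C_yy(-1)=-360, C_yy(2)=1800.
Local maxima occur where both diagonal entries negative: (-4, -4), (-4, -1), (2, -4), (2, -1). Count: 4.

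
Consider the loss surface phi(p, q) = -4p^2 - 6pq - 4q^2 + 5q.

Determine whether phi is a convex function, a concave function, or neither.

phi is quadratic, so its Hessian is the constant matrix H = [[-8, -6], [-6, -8]].
det(H) = 28, tr(H) = -16.
det(H) > 0 and tr(H) < 0, so H is negative definite everywhere: concave.

concave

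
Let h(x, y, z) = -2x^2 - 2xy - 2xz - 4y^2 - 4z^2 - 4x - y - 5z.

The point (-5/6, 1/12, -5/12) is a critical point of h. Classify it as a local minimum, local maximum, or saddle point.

local maximum

The Hessian is constant: H = [[-4, -2, -2], [-2, -8, 0], [-2, 0, -8]].
Leading principal minors: Δ₁ = -4, Δ₂ = 28, Δ₃ = -192.
The minors alternate sign starting negative (−, +, −), so H is negative definite: a local maximum.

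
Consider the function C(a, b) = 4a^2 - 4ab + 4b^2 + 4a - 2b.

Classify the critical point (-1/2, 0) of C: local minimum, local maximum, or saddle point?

The Hessian of C is constant: H = [[8, -4], [-4, 8]].
det(H) = 8·8 − (-4)² = 48.
det(H) > 0 and tr(H) = 16 > 0, so H is positive definite and the point is a local minimum.

local minimum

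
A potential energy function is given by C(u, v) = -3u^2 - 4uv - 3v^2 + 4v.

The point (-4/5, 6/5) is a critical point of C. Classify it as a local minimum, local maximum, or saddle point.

local maximum

The Hessian of C is constant: H = [[-6, -4], [-4, -6]].
det(H) = (-6)·(-6) − (-4)² = 20.
det(H) > 0 and tr(H) = -12 < 0, so H is negative definite and the point is a local maximum.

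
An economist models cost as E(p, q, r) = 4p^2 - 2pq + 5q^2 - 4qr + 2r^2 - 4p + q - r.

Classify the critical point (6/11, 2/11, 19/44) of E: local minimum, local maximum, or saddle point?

The Hessian is constant: H = [[8, -2, 0], [-2, 10, -4], [0, -4, 4]].
Leading principal minors: Δ₁ = 8, Δ₂ = 76, Δ₃ = 176.
All leading minors are positive, so H is positive definite: a local minimum.

local minimum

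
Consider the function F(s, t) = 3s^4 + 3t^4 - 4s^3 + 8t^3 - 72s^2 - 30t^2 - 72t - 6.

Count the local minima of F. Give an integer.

4

F separates as a function of s plus a function of t, so ∇F=0 decouples.
∂F/∂s = 12s(s - 4)(s + 3) = 0 at s ∈ {-3, 0, 4}; ∂F/∂t = 12(t - 2)(t + 1)(t + 3) = 0 at t ∈ {-3, -1, 2}.
The Hessian is diagonal: diag(F_ss, F_tt). Second derivatives: F_ss(-3)=252, F_ss(0)=-144, F_ss(4)=336; F_tt(-3)=120, F_tt(-1)=-72, F_tt(2)=180.
Local minima occur where both diagonal entries positive: (-3, -3), (-3, 2), (4, -3), (4, 2). Count: 4.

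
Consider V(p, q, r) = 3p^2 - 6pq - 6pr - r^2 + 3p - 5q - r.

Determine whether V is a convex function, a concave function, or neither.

V is quadratic, so its Hessian is the constant matrix H = [[6, -6, -6], [-6, 0, 0], [-6, 0, -2]].
Leading principal minors: 6, -36, 72.
Neither pattern holds ⇒ H is indefinite ⇒ neither convex nor concave.

neither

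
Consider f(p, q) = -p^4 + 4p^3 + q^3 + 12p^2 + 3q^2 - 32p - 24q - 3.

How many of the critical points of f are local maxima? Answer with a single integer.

2

f separates as a function of p plus a function of q, so ∇f=0 decouples.
∂f/∂p = -4(p - 4)(p - 1)(p + 2) = 0 at p ∈ {-2, 1, 4}; ∂f/∂q = 3(q - 2)(q + 4) = 0 at q ∈ {-4, 2}.
The Hessian is diagonal: diag(f_pp, f_qq). Second derivatives: f_pp(-2)=-72, f_pp(1)=36, f_pp(4)=-72; f_qq(-4)=-18, f_qq(2)=18.
Local maxima occur where both diagonal entries negative: (-2, -4), (4, -4). Count: 2.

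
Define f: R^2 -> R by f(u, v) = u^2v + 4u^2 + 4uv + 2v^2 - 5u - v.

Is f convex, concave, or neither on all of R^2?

neither

The term u^2v is cubic, so the Hessian is not constant.
∂²f/∂u² = 2v + 8, which takes both signs as v varies (negative for sufficiently negative v). A diagonal entry of the Hessian changing sign means the Hessian is neither positive- nor negative-semidefinite on all of R^2.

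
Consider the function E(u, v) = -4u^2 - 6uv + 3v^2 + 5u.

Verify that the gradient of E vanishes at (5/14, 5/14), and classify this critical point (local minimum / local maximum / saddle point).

∇E = (-8u - 6v + 5, -6u + 6v); substituting (5/14, 5/14) gives ∇E = (0, 0), so (5/14, 5/14) is indeed a critical point.
The Hessian of E is constant: H = [[-8, -6], [-6, 6]].
det(H) = (-8)·6 − (-6)² = -84.
Since det(H) < 0, H is indefinite and the critical point is a saddle point.

saddle point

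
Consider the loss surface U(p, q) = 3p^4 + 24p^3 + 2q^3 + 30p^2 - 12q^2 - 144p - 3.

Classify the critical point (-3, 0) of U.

The mixed partial ∂²U/∂p∂q is 0, so the Hessian at any point is diag(U_pp, U_qq) = diag(12(3p^2 + 12p + 5), 12(q - 2)).
At (-3, 0): H = diag(-48, -24).
Both eigenvalues are negative, so H is negative definite: a local maximum.

local maximum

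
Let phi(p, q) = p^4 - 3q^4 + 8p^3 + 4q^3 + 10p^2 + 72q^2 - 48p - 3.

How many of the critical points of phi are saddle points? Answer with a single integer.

phi separates as a function of p plus a function of q, so ∇phi=0 decouples.
∂phi/∂p = 4(p - 1)(p + 3)(p + 4) = 0 at p ∈ {-4, -3, 1}; ∂phi/∂q = -12q(q - 4)(q + 3) = 0 at q ∈ {-3, 0, 4}.
The Hessian is diagonal: diag(phi_pp, phi_qq). Second derivatives: phi_pp(-4)=20, phi_pp(-3)=-16, phi_pp(1)=80; phi_qq(-3)=-252, phi_qq(0)=144, phi_qq(4)=-336.
Saddle points occur where the two diagonal entries have opposite signs: (-4, -3), (-4, 4), (-3, 0), (1, -3), (1, 4). Count: 5.

5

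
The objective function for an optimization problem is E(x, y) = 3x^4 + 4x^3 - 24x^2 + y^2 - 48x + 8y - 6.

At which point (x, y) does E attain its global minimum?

(2, -4)

E(x,y) separates as P(x) + Q(y) − 6, so its minimum is min P + min Q − 6.
P'(x) = 12(x - 2)(x + 1)(x + 2) vanishes at x ∈ {-2, -1, 2}; Q'(y) = 2y + 8 vanishes at y ∈ {-4}.
Local minima of P (where P''>0): P(-2)=16, P(2)=-112. Local minima of Q: Q(-4)=-16.
So the global minimum of E is P(2) + Q(-4) − 6 = -112 − 16 − 6 = -134, attained at (2, -4).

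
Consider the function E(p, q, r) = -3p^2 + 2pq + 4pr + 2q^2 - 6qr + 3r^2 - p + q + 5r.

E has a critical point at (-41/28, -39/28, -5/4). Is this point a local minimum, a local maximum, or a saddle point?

The Hessian is constant: H = [[-6, 2, 4], [2, 4, -6], [4, -6, 6]].
Leading principal minors: Δ₁ = -6, Δ₂ = -28, Δ₃ = -112.
The minors fit neither the all-positive nor the alternating-sign pattern, so H is indefinite: a saddle point.

saddle point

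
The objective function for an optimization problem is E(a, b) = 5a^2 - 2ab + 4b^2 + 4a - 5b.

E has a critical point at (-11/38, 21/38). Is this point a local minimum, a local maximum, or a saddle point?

local minimum

The Hessian of E is constant: H = [[10, -2], [-2, 8]].
det(H) = 10·8 − (-2)² = 76.
det(H) > 0 and tr(H) = 18 > 0, so H is positive definite and the point is a local minimum.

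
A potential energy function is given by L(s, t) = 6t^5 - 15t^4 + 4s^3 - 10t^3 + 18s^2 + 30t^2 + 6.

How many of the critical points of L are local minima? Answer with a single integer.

2

L separates as a function of s plus a function of t, so ∇L=0 decouples.
∂L/∂s = 12s(s + 3) = 0 at s ∈ {-3, 0}; ∂L/∂t = 30t(t - 2)(t - 1)(t + 1) = 0 at t ∈ {-1, 0, 1, 2}.
The Hessian is diagonal: diag(L_ss, L_tt). Second derivatives: L_ss(-3)=-36, L_ss(0)=36; L_tt(-1)=-180, L_tt(0)=60, L_tt(1)=-60, L_tt(2)=180.
Local minima occur where both diagonal entries positive: (0, 0), (0, 2). Count: 2.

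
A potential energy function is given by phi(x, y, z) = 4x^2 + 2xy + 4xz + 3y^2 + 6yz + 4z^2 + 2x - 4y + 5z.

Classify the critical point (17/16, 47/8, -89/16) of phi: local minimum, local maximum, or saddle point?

The Hessian is constant: H = [[8, 2, 4], [2, 6, 6], [4, 6, 8]].
Leading principal minors: Δ₁ = 8, Δ₂ = 44, Δ₃ = 64.
All leading minors are positive, so H is positive definite: a local minimum.

local minimum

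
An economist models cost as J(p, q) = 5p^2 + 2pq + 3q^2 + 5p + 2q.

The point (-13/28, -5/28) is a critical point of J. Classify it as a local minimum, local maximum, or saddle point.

The Hessian of J is constant: H = [[10, 2], [2, 6]].
det(H) = 10·6 − 2² = 56.
det(H) > 0 and tr(H) = 16 > 0, so H is positive definite and the point is a local minimum.

local minimum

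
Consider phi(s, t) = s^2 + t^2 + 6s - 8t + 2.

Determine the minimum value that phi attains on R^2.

phi(s,t) separates as P(s) + Q(t) + 2, so its minimum is min P + min Q + 2.
P'(s) = 2s + 6 vanishes at s ∈ {-3}; Q'(t) = 2(t - 4) vanishes at t ∈ {4}.
Local minima of P (where P''>0): P(-3)=-9. Local minima of Q: Q(4)=-16.
So the global minimum of phi is P(-3) + Q(4) + 2 = -9 − 16 + 2 = -23, attained at (-3, 4).

-23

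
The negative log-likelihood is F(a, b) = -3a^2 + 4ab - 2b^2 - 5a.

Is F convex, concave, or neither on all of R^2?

concave

F is quadratic, so its Hessian is the constant matrix H = [[-6, 4], [4, -4]].
det(H) = 8, tr(H) = -10.
det(H) > 0 and tr(H) < 0, so H is negative definite everywhere: concave.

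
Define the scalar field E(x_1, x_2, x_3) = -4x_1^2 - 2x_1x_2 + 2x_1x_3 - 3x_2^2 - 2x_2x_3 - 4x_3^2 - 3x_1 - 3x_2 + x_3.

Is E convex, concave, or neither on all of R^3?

E is quadratic, so its Hessian is the constant matrix H = [[-8, -2, 2], [-2, -6, -2], [2, -2, -8]].
Leading principal minors: -8, 44, -280.
Signs alternate −, +, − ⇒ H ≺ 0 ⇒ concave.

concave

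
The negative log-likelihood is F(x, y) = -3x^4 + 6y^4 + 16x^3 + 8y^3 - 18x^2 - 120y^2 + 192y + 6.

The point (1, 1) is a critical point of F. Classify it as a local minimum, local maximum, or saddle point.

saddle point

The mixed partial ∂²F/∂x∂y is 0, so the Hessian at any point is diag(F_xx, F_yy) = diag(12(-3x^2 + 8x - 3), 24(3y^2 + 2y - 10)).
At (1, 1): H = diag(24, -120).
The eigenvalues have opposite signs, so H is indefinite: a saddle point.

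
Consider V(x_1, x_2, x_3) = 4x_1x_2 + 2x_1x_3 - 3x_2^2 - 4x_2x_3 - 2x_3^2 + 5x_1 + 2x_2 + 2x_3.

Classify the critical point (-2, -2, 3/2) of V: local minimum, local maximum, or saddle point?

The Hessian is constant: H = [[0, 4, 2], [4, -6, -4], [2, -4, -4]].
Leading principal minors: Δ₁ = 0, Δ₂ = -16, Δ₃ = 24.
The minors fit neither the all-positive nor the alternating-sign pattern, so H is indefinite: a saddle point.

saddle point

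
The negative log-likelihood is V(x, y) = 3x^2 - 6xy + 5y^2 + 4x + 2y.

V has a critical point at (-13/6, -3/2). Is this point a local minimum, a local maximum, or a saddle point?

The Hessian of V is constant: H = [[6, -6], [-6, 10]].
det(H) = 6·10 − (-6)² = 24.
det(H) > 0 and tr(H) = 16 > 0, so H is positive definite and the point is a local minimum.

local minimum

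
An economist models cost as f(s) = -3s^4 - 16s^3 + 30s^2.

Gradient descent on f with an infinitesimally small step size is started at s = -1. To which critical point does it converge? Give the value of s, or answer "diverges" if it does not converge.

f'(s) = -12s(s - 1)(s + 5), so f'(-1) = -96.
Gradient descent moves in the -f' direction, i.e. s is increasing.
The nearest critical point in that direction is s = 0, where f'' = 60 > 0 (a local minimum). The iterate converges there.

0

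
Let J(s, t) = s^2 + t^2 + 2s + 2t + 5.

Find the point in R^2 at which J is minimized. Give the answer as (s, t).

J(s,t) separates as P(s) + Q(t) + 5, so its minimum is min P + min Q + 5.
P'(s) = 2s + 2 vanishes at s ∈ {-1}; Q'(t) = 2(t + 1) vanishes at t ∈ {-1}.
Local minima of P (where P''>0): P(-1)=-1. Local minima of Q: Q(-1)=-1.
So the global minimum of J is P(-1) + Q(-1) + 5 = -1 − 1 + 5 = 3, attained at (-1, -1).

(-1, -1)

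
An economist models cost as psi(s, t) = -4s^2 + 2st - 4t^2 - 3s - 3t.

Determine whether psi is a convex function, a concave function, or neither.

concave

psi is quadratic, so its Hessian is the constant matrix H = [[-8, 2], [2, -8]].
det(H) = 60, tr(H) = -16.
det(H) > 0 and tr(H) < 0, so H is negative definite everywhere: concave.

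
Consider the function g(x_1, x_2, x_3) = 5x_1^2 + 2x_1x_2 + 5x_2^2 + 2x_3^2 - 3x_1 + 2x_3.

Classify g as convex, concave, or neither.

convex

g is quadratic, so its Hessian is the constant matrix H = [[10, 2, 0], [2, 10, 0], [0, 0, 4]].
Leading principal minors: 10, 96, 384.
All positive ⇒ H ≻ 0 ⇒ convex.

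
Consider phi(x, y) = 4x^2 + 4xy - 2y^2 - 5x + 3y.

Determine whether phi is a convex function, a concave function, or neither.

neither

phi is quadratic, so its Hessian is the constant matrix H = [[8, 4], [4, -4]].
det(H) = -48, tr(H) = 4.
det(H) < 0, so H is indefinite: neither convex nor concave.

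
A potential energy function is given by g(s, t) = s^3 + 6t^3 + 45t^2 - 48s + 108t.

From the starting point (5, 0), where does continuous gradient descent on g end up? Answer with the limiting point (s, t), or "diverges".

g is separable, so gradient descent decouples: s follows -∂g/∂s, t follows -∂g/∂t.
∂g/∂s = 3(s - 4)(s + 4); at s=5 this is 27, so s decreases.
∂g/∂t = 18(t + 2)(t + 3); at t=0 this is 108, so t decreases.
s converges to its nearest critical value 4 (a local min of the s-part); t converges to -2. The iterate converges to (4, -2).

(4, -2)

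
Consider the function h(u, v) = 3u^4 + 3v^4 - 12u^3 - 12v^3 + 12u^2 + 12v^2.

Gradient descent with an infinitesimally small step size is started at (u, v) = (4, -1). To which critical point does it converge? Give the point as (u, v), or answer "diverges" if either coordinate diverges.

h is separable, so gradient descent decouples: u follows -∂h/∂u, v follows -∂h/∂v.
∂h/∂u = 12u(u - 2)(u - 1); at u=4 this is 288, so u decreases.
∂h/∂v = 12v(v - 2)(v - 1); at v=-1 this is -72, so v increases.
u converges to its nearest critical value 2 (a local min of the u-part); v converges to 0. The iterate converges to (2, 0).

(2, 0)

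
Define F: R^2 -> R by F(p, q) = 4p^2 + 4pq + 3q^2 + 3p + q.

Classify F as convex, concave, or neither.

convex

F is quadratic, so its Hessian is the constant matrix H = [[8, 4], [4, 6]].
det(H) = 32, tr(H) = 14.
det(H) > 0 and tr(H) > 0, so H is positive definite everywhere: convex.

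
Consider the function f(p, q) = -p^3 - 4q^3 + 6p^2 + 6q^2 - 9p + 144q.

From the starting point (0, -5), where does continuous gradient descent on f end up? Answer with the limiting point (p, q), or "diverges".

(1, -3)

f is separable, so gradient descent decouples: p follows -∂f/∂p, q follows -∂f/∂q.
∂f/∂p = -3(p - 3)(p - 1); at p=0 this is -9, so p increases.
∂f/∂q = -12(q - 4)(q + 3); at q=-5 this is -216, so q increases.
p converges to its nearest critical value 1 (a local min of the p-part); q converges to -3. The iterate converges to (1, -3).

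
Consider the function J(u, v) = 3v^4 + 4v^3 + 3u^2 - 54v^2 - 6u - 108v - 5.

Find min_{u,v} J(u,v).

-467

J(u,v) separates as P(u) + Q(v) − 5, so its minimum is min P + min Q − 5.
P'(u) = 6u - 6 vanishes at u ∈ {1}; Q'(v) = 12(v - 3)(v + 1)(v + 3) vanishes at v ∈ {-3, -1, 3}.
Local minima of P (where P''>0): P(1)=-3. Local minima of Q: Q(-3)=-27, Q(3)=-459.
So the global minimum of J is P(1) + Q(3) − 5 = -3 − 459 − 5 = -467, attained at (1, 3).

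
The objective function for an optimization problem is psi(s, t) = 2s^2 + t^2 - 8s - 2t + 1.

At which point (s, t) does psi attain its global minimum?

psi(s,t) separates as P(s) + Q(t) + 1, so its minimum is min P + min Q + 1.
P'(s) = 4s - 8 vanishes at s ∈ {2}; Q'(t) = 2(t - 1) vanishes at t ∈ {1}.
Local minima of P (where P''>0): P(2)=-8. Local minima of Q: Q(1)=-1.
So the global minimum of psi is P(2) + Q(1) + 1 = -8 − 1 + 1 = -8, attained at (2, 1).

(2, 1)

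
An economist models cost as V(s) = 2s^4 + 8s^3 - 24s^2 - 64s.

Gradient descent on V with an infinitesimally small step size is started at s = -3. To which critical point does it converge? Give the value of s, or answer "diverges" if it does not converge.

-4

V'(s) = 8(s - 2)(s + 1)(s + 4), so V'(-3) = 80.
Gradient descent moves in the -V' direction, i.e. s is decreasing.
The nearest critical point in that direction is s = -4, where V'' = 144 > 0 (a local minimum). The iterate converges there.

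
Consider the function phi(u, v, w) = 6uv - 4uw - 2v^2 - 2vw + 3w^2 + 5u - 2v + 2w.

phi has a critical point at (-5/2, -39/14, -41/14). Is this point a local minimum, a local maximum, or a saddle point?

saddle point

The Hessian is constant: H = [[0, 6, -4], [6, -4, -2], [-4, -2, 6]].
Leading principal minors: Δ₁ = 0, Δ₂ = -36, Δ₃ = -56.
The minors fit neither the all-positive nor the alternating-sign pattern, so H is indefinite: a saddle point.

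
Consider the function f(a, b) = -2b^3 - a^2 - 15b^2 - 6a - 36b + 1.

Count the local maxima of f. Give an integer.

1

f separates as a function of a plus a function of b, so ∇f=0 decouples.
∂f/∂a = -2(a + 3) = 0 at a ∈ {-3}; ∂f/∂b = -6(b + 2)(b + 3) = 0 at b ∈ {-3, -2}.
The Hessian is diagonal: diag(f_aa, f_bb). Second derivatives: f_aa(-3)=-2; f_bb(-3)=6, f_bb(-2)=-6.
Local maxima occur where both diagonal entries negative: (-3, -2). Count: 1.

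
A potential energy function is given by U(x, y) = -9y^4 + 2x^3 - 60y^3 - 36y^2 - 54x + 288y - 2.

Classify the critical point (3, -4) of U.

The mixed partial ∂²U/∂x∂y is 0, so the Hessian at any point is diag(U_xx, U_yy) = diag(12x, -36(3y^2 + 10y + 2)).
At (3, -4): H = diag(36, -360).
The eigenvalues have opposite signs, so H is indefinite: a saddle point.

saddle point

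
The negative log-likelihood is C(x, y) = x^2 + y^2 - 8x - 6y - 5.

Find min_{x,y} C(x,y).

C(x,y) separates as P(x) + Q(y) − 5, so its minimum is min P + min Q − 5.
P'(x) = 2x - 8 vanishes at x ∈ {4}; Q'(y) = 2y - 6 vanishes at y ∈ {3}.
Local minima of P (where P''>0): P(4)=-16. Local minima of Q: Q(3)=-9.
So the global minimum of C is P(4) + Q(3) − 5 = -16 − 9 − 5 = -30, attained at (4, 3).

-30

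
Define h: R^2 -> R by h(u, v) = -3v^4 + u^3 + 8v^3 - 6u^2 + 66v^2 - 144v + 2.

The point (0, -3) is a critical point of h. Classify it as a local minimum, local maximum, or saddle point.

The mixed partial ∂²h/∂u∂v is 0, so the Hessian at any point is diag(h_uu, h_vv) = diag(6(u - 2), 12(-3v^2 + 4v + 11)).
At (0, -3): H = diag(-12, -336).
Both eigenvalues are negative, so H is negative definite: a local maximum.

local maximum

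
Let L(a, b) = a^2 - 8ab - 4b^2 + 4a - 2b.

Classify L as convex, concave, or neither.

neither

L is quadratic, so its Hessian is the constant matrix H = [[2, -8], [-8, -8]].
det(H) = -80, tr(H) = -6.
det(H) < 0, so H is indefinite: neither convex nor concave.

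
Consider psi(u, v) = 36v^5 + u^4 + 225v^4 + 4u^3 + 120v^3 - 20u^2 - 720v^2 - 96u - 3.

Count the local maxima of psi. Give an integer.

2

psi separates as a function of u plus a function of v, so ∇psi=0 decouples.
∂psi/∂u = 4(u - 3)(u + 2)(u + 4) = 0 at u ∈ {-4, -2, 3}; ∂psi/∂v = 180v(v - 1)(v + 2)(v + 4) = 0 at v ∈ {-4, -2, 0, 1}.
The Hessian is diagonal: diag(psi_uu, psi_vv). Second derivatives: psi_uu(-4)=56, psi_uu(-2)=-40, psi_uu(3)=140; psi_vv(-4)=-7200, psi_vv(-2)=2160, psi_vv(0)=-1440, psi_vv(1)=2700.
Local maxima occur where both diagonal entries negative: (-2, -4), (-2, 0). Count: 2.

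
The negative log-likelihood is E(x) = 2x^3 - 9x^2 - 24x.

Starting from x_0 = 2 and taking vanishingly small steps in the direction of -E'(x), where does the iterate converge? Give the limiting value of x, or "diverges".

E'(x) = 6(x - 4)(x + 1), so E'(2) = -36.
Gradient descent moves in the -E' direction, i.e. x is increasing.
The nearest critical point in that direction is x = 4, where E'' = 30 > 0 (a local minimum). The iterate converges there.

4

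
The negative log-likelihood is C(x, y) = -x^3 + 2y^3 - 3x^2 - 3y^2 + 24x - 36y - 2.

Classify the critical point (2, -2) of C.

The mixed partial ∂²C/∂x∂y is 0, so the Hessian at any point is diag(C_xx, C_yy) = diag(-6(x + 1), 6(2y - 1)).
At (2, -2): H = diag(-18, -30).
Both eigenvalues are negative, so H is negative definite: a local maximum.

local maximum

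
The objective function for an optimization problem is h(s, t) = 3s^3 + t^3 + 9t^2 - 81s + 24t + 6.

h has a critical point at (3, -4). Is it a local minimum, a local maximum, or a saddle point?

saddle point

The mixed partial ∂²h/∂s∂t is 0, so the Hessian at any point is diag(h_ss, h_tt) = diag(18s, 6(t + 3)).
At (3, -4): H = diag(54, -6).
The eigenvalues have opposite signs, so H is indefinite: a saddle point.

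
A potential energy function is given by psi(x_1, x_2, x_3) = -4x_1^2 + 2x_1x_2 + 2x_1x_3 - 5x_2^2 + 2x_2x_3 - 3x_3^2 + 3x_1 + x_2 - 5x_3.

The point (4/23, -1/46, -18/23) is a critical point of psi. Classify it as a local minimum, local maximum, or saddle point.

The Hessian is constant: H = [[-8, 2, 2], [2, -10, 2], [2, 2, -6]].
Leading principal minors: Δ₁ = -8, Δ₂ = 76, Δ₃ = -368.
The minors alternate sign starting negative (−, +, −), so H is negative definite: a local maximum.

local maximum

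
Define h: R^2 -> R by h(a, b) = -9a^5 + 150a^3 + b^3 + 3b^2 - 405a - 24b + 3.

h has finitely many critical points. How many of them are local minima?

2

h separates as a function of a plus a function of b, so ∇h=0 decouples.
∂h/∂a = -45(a - 3)(a - 1)(a + 1)(a + 3) = 0 at a ∈ {-3, -1, 1, 3}; ∂h/∂b = 3(b - 2)(b + 4) = 0 at b ∈ {-4, 2}.
The Hessian is diagonal: diag(h_aa, h_bb). Second derivatives: h_aa(-3)=2160, h_aa(-1)=-720, h_aa(1)=720, h_aa(3)=-2160; h_bb(-4)=-18, h_bb(2)=18.
Local minima occur where both diagonal entries positive: (-3, 2), (1, 2). Count: 2.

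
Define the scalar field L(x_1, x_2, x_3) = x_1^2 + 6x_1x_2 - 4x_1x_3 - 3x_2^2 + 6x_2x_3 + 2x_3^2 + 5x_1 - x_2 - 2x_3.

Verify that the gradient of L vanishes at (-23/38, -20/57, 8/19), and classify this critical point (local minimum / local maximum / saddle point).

saddle point

∇L = (2x_1 + 6x_2 - 4x_3 + 5, 6x_1 - 6x_2 + 6x_3 - 1, -4x_1 + 6x_2 + 4x_3 - 2); substituting (-23/38, -20/57, 8/19) gives ∇L = (0, 0, 0), so (-23/38, -20/57, 8/19) is indeed a critical point.
The Hessian is constant: H = [[2, 6, -4], [6, -6, 6], [-4, 6, 4]].
Leading principal minors: Δ₁ = 2, Δ₂ = -48, Δ₃ = -456.
The minors fit neither the all-positive nor the alternating-sign pattern, so H is indefinite: a saddle point.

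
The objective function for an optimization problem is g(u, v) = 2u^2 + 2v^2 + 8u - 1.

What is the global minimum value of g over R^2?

g(u,v) separates as P(u) + Q(v) − 1, so its minimum is min P + min Q − 1.
P'(u) = 4u + 8 vanishes at u ∈ {-2}; Q'(v) = 4v vanishes at v ∈ {0}.
Local minima of P (where P''>0): P(-2)=-8. Local minima of Q: Q(0)=0.
So the global minimum of g is P(-2) + Q(0) − 1 = -8 + 0 − 1 = -9, attained at (-2, 0).

-9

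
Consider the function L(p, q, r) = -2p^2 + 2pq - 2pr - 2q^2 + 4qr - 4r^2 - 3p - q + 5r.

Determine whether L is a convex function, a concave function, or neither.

concave

L is quadratic, so its Hessian is the constant matrix H = [[-4, 2, -2], [2, -4, 4], [-2, 4, -8]].
Leading principal minors: -4, 12, -48.
Signs alternate −, +, − ⇒ H ≺ 0 ⇒ concave.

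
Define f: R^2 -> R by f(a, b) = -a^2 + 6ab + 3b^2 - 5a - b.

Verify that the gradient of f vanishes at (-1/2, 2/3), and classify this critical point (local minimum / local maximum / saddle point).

∇f = (-2a + 6b - 5, 6a + 6b - 1); substituting (-1/2, 2/3) gives ∇f = (0, 0), so (-1/2, 2/3) is indeed a critical point.
The Hessian of f is constant: H = [[-2, 6], [6, 6]].
det(H) = (-2)·6 − 6² = -48.
Since det(H) < 0, H is indefinite and the critical point is a saddle point.

saddle point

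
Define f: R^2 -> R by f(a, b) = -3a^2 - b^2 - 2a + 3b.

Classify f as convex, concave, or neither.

f is quadratic, so its Hessian is the constant matrix H = [[-6, 0], [0, -2]].
det(H) = 12, tr(H) = -8.
det(H) > 0 and tr(H) < 0, so H is negative definite everywhere: concave.

concave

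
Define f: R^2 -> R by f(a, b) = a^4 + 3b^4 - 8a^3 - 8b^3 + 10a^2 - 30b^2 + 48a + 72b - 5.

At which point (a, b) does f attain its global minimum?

(-1, -2)

f(a,b) separates as P(a) + Q(b) − 5, so its minimum is min P + min Q − 5.
P'(a) = 4(a - 4)(a - 3)(a + 1) vanishes at a ∈ {-1, 3, 4}; Q'(b) = 12(b - 3)(b - 1)(b + 2) vanishes at b ∈ {-2, 1, 3}.
Local minima of P (where P''>0): P(-1)=-29, P(4)=96. Local minima of Q: Q(-2)=-152, Q(3)=-27.
So the global minimum of f is P(-1) + Q(-2) − 5 = -29 − 152 − 5 = -186, attained at (-1, -2).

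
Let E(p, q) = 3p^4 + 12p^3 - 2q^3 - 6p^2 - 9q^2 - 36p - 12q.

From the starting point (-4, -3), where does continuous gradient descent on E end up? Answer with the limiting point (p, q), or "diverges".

E is separable, so gradient descent decouples: p follows -∂E/∂p, q follows -∂E/∂q.
∂E/∂p = 12(p - 1)(p + 1)(p + 3); at p=-4 this is -180, so p increases.
∂E/∂q = -6(q + 1)(q + 2); at q=-3 this is -12, so q increases.
p converges to its nearest critical value -3 (a local min of the p-part); q converges to -2. The iterate converges to (-3, -2).

(-3, -2)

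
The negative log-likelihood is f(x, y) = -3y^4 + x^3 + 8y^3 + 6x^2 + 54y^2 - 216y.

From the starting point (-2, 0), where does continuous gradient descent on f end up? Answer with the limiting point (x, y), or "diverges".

f is separable, so gradient descent decouples: x follows -∂f/∂x, y follows -∂f/∂y.
∂f/∂x = 3x(x + 4); at x=-2 this is -12, so x increases.
∂f/∂y = -12(y - 3)(y - 2)(y + 3); at y=0 this is -216, so y increases.
x converges to its nearest critical value 0 (a local min of the x-part); y converges to 2. The iterate converges to (0, 2).

(0, 2)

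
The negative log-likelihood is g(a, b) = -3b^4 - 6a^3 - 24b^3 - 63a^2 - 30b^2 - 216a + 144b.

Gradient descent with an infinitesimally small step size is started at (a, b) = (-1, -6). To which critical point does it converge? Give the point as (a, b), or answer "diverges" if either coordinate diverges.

diverges

g is separable, so gradient descent decouples: a follows -∂g/∂a, b follows -∂g/∂b.
∂g/∂a = -18(a + 3)(a + 4); at a=-1 this is -108, so a increases.
∂g/∂b = -12(b - 1)(b + 3)(b + 4); at b=-6 this is 504, so b decreases.
The a-coordinate has no critical point in that direction and runs off to infinity.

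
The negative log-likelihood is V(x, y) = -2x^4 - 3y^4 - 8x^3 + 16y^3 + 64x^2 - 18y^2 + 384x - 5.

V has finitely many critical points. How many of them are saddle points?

4

V separates as a function of x plus a function of y, so ∇V=0 decouples.
∂V/∂x = -8(x - 4)(x + 3)(x + 4) = 0 at x ∈ {-4, -3, 4}; ∂V/∂y = -12y(y - 3)(y - 1) = 0 at y ∈ {0, 1, 3}.
The Hessian is diagonal: diag(V_xx, V_yy). Second derivatives: V_xx(-4)=-64, V_xx(-3)=56, V_xx(4)=-448; V_yy(0)=-36, V_yy(1)=24, V_yy(3)=-72.
Saddle points occur where the two diagonal entries have opposite signs: (-4, 1), (-3, 0), (-3, 3), (4, 1). Count: 4.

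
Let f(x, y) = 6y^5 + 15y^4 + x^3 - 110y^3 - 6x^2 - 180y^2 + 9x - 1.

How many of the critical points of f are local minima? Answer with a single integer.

2

f separates as a function of x plus a function of y, so ∇f=0 decouples.
∂f/∂x = 3(x - 3)(x - 1) = 0 at x ∈ {1, 3}; ∂f/∂y = 30y(y - 3)(y + 1)(y + 4) = 0 at y ∈ {-4, -1, 0, 3}.
The Hessian is diagonal: diag(f_xx, f_yy). Second derivatives: f_xx(1)=-6, f_xx(3)=6; f_yy(-4)=-2520, f_yy(-1)=360, f_yy(0)=-360, f_yy(3)=2520.
Local minima occur where both diagonal entries positive: (3, -1), (3, 3). Count: 2.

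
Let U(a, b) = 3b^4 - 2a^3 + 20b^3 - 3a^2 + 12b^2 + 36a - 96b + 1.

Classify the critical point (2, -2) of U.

local maximum

The mixed partial ∂²U/∂a∂b is 0, so the Hessian at any point is diag(U_aa, U_bb) = diag(-6(2a + 1), 12(3b^2 + 10b + 2)).
At (2, -2): H = diag(-30, -72).
Both eigenvalues are negative, so H is negative definite: a local maximum.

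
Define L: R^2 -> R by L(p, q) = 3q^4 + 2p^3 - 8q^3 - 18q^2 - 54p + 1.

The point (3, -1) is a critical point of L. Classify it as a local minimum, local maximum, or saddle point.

local minimum

The mixed partial ∂²L/∂p∂q is 0, so the Hessian at any point is diag(L_pp, L_qq) = diag(12p, 12(3q^2 - 4q - 3)).
At (3, -1): H = diag(36, 48).
Both eigenvalues are positive, so H is positive definite: a local minimum.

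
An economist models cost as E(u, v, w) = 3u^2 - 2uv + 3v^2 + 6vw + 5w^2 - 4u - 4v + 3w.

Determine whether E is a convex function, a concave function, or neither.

E is quadratic, so its Hessian is the constant matrix H = [[6, -2, 0], [-2, 6, 6], [0, 6, 10]].
Leading principal minors: 6, 32, 104.
All positive ⇒ H ≻ 0 ⇒ convex.

convex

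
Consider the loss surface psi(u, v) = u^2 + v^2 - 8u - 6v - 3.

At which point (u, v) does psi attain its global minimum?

(4, 3)

psi(u,v) separates as P(u) + Q(v) − 3, so its minimum is min P + min Q − 3.
P'(u) = 2u - 8 vanishes at u ∈ {4}; Q'(v) = 2v - 6 vanishes at v ∈ {3}.
Local minima of P (where P''>0): P(4)=-16. Local minima of Q: Q(3)=-9.
So the global minimum of psi is P(4) + Q(3) − 3 = -16 − 9 − 3 = -28, attained at (4, 3).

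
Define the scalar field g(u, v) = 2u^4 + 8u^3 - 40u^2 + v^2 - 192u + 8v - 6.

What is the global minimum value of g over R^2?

g(u,v) separates as P(u) + Q(v) − 6, so its minimum is min P + min Q − 6.
P'(u) = 8(u - 3)(u + 2)(u + 4) vanishes at u ∈ {-4, -2, 3}; Q'(v) = 2v + 8 vanishes at v ∈ {-4}.
Local minima of P (where P''>0): P(-4)=128, P(3)=-558. Local minima of Q: Q(-4)=-16.
So the global minimum of g is P(3) + Q(-4) − 6 = -558 − 16 − 6 = -580, attained at (3, -4).

-580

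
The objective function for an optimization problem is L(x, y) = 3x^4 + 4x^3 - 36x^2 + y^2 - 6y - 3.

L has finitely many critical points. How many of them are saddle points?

1

L separates as a function of x plus a function of y, so ∇L=0 decouples.
∂L/∂x = 12x(x - 2)(x + 3) = 0 at x ∈ {-3, 0, 2}; ∂L/∂y = 2(y - 3) = 0 at y ∈ {3}.
The Hessian is diagonal: diag(L_xx, L_yy). Second derivatives: L_xx(-3)=180, L_xx(0)=-72, L_xx(2)=120; L_yy(3)=2.
Saddle points occur where the two diagonal entries have opposite signs: (0, 3). Count: 1.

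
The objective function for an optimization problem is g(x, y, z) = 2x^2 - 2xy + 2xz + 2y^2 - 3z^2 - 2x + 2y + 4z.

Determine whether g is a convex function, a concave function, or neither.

neither

g is quadratic, so its Hessian is the constant matrix H = [[4, -2, 2], [-2, 4, 0], [2, 0, -6]].
Leading principal minors: 4, 12, -88.
Neither pattern holds ⇒ H is indefinite ⇒ neither convex nor concave.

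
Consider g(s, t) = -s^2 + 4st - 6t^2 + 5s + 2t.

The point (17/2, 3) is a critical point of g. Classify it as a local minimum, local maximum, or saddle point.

local maximum

The Hessian of g is constant: H = [[-2, 4], [4, -12]].
det(H) = (-2)·(-12) − 4² = 8.
det(H) > 0 and tr(H) = -14 < 0, so H is negative definite and the point is a local maximum.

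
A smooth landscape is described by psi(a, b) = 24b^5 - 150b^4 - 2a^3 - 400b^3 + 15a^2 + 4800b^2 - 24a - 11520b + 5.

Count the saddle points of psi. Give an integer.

psi separates as a function of a plus a function of b, so ∇psi=0 decouples.
∂psi/∂a = -6(a - 4)(a - 1) = 0 at a ∈ {1, 4}; ∂psi/∂b = 120(b - 4)(b - 3)(b - 2)(b + 4) = 0 at b ∈ {-4, 2, 3, 4}.
The Hessian is diagonal: diag(psi_aa, psi_bb). Second derivatives: psi_aa(1)=18, psi_aa(4)=-18; psi_bb(-4)=-40320, psi_bb(2)=1440, psi_bb(3)=-840, psi_bb(4)=1920.
Saddle points occur where the two diagonal entries have opposite signs: (1, -4), (1, 3), (4, 2), (4, 4). Count: 4.

4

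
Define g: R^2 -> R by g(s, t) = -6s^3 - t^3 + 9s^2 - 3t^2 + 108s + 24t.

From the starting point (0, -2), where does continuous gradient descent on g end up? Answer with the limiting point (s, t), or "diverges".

(-2, -4)

g is separable, so gradient descent decouples: s follows -∂g/∂s, t follows -∂g/∂t.
∂g/∂s = -18(s - 3)(s + 2); at s=0 this is 108, so s decreases.
∂g/∂t = -3(t - 2)(t + 4); at t=-2 this is 24, so t decreases.
s converges to its nearest critical value -2 (a local min of the s-part); t converges to -4. The iterate converges to (-2, -4).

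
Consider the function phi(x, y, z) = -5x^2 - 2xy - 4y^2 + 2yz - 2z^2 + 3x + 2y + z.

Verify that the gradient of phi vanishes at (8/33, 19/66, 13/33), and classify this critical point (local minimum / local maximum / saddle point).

local maximum

∇phi = (-10x - 2y + 3, -2x - 8y + 2z + 2, 2y - 4z + 1); substituting (8/33, 19/66, 13/33) gives ∇phi = (0, 0, 0), so (8/33, 19/66, 13/33) is indeed a critical point.
The Hessian is constant: H = [[-10, -2, 0], [-2, -8, 2], [0, 2, -4]].
Leading principal minors: Δ₁ = -10, Δ₂ = 76, Δ₃ = -264.
The minors alternate sign starting negative (−, +, −), so H is negative definite: a local maximum.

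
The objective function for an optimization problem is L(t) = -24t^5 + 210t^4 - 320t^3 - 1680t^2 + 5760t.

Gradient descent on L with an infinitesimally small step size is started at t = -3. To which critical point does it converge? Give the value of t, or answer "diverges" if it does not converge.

-2

L'(t) = -120(t - 4)(t - 3)(t - 2)(t + 2), so L'(-3) = -25200.
Gradient descent moves in the -L' direction, i.e. t is increasing.
The nearest critical point in that direction is t = -2, where L'' = 14400 > 0 (a local minimum). The iterate converges there.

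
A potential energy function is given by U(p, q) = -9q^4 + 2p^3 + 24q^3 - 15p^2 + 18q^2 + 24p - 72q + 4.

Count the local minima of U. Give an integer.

1

U separates as a function of p plus a function of q, so ∇U=0 decouples.
∂U/∂p = 6(p - 4)(p - 1) = 0 at p ∈ {1, 4}; ∂U/∂q = -36(q - 2)(q - 1)(q + 1) = 0 at q ∈ {-1, 1, 2}.
The Hessian is diagonal: diag(U_pp, U_qq). Second derivatives: U_pp(1)=-18, U_pp(4)=18; U_qq(-1)=-216, U_qq(1)=72, U_qq(2)=-108.
Local minima occur where both diagonal entries positive: (4, 1). Count: 1.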